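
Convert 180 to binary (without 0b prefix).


180 = 10110100 in binary

10110100


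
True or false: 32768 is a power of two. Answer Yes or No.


0b1000000000000000. Only one bit set => Yes

Yes


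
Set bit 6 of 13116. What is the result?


13116 | (1 << 6) = 13116 | 64 = 13180

13180


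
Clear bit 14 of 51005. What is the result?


51005 & ~(1 << 14) = 34621

34621


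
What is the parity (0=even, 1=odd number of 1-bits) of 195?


0b11000011 has 4 ones => parity 0

0


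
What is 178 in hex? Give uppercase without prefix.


178 = B2 hex

B2


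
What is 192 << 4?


0b11000000 << 4 = 0b110000000000 = 3072

3072


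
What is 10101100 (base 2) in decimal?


10101100 in decimal = 172

172


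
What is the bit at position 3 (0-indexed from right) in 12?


0b1100, position 3 = 1

1


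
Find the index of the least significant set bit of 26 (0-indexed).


0b11010. Lowest set bit at position 1

1


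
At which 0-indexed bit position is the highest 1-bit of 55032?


0b1101011011111000. Highest set bit at position 15

15


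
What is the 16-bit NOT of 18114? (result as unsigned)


~0b100011011000010 = 0b1011100100111101 = 47421 (16-bit unsigned)

47421


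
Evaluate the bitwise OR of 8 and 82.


0b1000 | 0b1010010 = 0b1011010 = 90

90


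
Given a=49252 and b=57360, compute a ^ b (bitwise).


49252 ^ 57360 = 8308

8308


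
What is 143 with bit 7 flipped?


143 ^ (1 << 7) = 143 ^ 128 = 15

15


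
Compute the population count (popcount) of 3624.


0b111000101000 has 5 set bits

5


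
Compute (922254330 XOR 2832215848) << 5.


Step 1: 922254330 ^ 2832215848 = 2653443282
Step 2: 2653443282 << 5 = 84910185024

84910185024


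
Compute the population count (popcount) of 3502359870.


0b11010000110000011100010100111110 has 15 set bits

15


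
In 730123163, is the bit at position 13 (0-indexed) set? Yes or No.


0b101011100001001100101110011011, bit 13 = 0. No

No


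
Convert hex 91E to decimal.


91E hex = 2334 decimal

2334


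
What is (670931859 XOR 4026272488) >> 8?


Step 1: 670931859 ^ 4026272488 = 3355545979
Step 2: 3355545979 >> 8 = 13107601

13107601


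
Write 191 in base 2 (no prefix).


191 = 10111111 in binary

10111111


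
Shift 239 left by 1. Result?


0b11101111 << 1 = 0b111011110 = 478

478


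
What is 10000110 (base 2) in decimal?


10000110 in decimal = 134

134


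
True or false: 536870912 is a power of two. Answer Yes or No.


0b100000000000000000000000000000. Only one bit set => Yes

Yes


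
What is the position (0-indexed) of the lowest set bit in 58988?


0b1110011001101100. Lowest set bit at position 2

2


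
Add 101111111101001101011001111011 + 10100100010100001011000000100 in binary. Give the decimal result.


101111111101001101011001111011 + 10100100010100001011000000100 = 1000100011111101110110001111111 = 1149168767

1149168767


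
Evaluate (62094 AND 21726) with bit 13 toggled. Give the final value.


Step 1: 62094 & 21726 = 20622
Step 2: 20622 ^ (1 << 13) = 20622 ^ 8192 = 28814

28814


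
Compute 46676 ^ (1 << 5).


46676 ^ (1 << 5) = 46676 ^ 32 = 46708

46708


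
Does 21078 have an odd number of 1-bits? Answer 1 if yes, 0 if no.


0b101001001010110 has 7 ones => parity 1

1


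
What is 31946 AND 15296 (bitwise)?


0b111110011001010 & 0b11101111000000 = 0b11100011000000 = 14528

14528


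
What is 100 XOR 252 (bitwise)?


0b1100100 ^ 0b11111100 = 0b10011000 = 152

152


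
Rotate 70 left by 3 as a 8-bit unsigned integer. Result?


Rotate 0b1000110 left by 3 (8-bit) = 0b110010 = 50

50


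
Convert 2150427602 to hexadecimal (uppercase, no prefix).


2150427602 = 802CEBD2 hex

802CEBD2


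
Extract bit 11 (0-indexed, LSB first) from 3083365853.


0b10110111110010000110110111011101, position 11 = 1

1


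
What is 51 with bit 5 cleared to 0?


51 & ~(1 << 5) = 19

19


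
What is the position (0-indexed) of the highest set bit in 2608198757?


0b10011011011101011111010001100101. Highest set bit at position 31

31


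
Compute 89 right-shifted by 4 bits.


0b1011001 >> 4 = 0b101 = 5

5


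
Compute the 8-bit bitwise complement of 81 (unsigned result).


~0b1010001 = 0b10101110 = 174 (8-bit unsigned)

174


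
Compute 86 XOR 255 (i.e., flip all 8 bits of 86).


86 ^ 255 = 169

169


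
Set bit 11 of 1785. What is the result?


1785 | (1 << 11) = 1785 | 2048 = 3833

3833


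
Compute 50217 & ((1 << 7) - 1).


50217 & 127 = 41

41


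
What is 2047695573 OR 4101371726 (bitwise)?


0b1111010000011010101101011010101 | 0b11110100011101011111011101001110 = 0b11111110011111011111111111011111 = 4269670367

4269670367


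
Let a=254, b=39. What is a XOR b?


254 ^ 39 = 217

217


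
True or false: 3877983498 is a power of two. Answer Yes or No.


0b11100111001001010101010100001010. Multiple bits set => No

No


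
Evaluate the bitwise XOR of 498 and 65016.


0b111110010 ^ 0b1111110111111000 = 0b1111110000001010 = 64522

64522


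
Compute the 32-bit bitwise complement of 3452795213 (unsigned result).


~0b11001101110011010111100101001101 = 0b110010001100101000011010110010 = 842172082 (32-bit unsigned)

842172082


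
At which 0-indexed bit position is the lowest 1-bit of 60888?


0b1110110111011000. Lowest set bit at position 3

3


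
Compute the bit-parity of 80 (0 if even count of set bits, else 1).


0b1010000 has 2 ones => parity 0

0


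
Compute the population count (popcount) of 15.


0b1111 has 4 set bits

4


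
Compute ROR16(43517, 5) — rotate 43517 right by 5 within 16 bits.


Rotate 0b1010100111111101 right by 5 (16-bit) = 0b1110110101001111 = 60751

60751


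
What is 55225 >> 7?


0b1101011110111001 >> 7 = 0b110101111 = 431

431


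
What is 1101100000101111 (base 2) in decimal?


1101100000101111 in decimal = 55343

55343


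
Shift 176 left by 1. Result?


0b10110000 << 1 = 0b101100000 = 352

352


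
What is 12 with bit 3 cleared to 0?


12 & ~(1 << 3) = 4

4


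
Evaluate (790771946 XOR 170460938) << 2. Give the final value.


Step 1: 790771946 ^ 170460938 = 621494240
Step 2: 621494240 << 2 = 2485976960

2485976960


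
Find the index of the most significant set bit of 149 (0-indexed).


0b10010101. Highest set bit at position 7

7


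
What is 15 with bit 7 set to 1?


15 | (1 << 7) = 15 | 128 = 143

143


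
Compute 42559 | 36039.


0b1010011000111111 | 0b1000110011000111 = 0b1010111011111111 = 44799

44799


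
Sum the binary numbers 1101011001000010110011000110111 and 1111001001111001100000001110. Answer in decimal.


1101011001000010110011000110111 + 1111001001111001100000001110 = 1111010010010001111111001000101 = 2051604037

2051604037


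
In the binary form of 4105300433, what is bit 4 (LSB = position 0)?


0b11110100101100011110100111010001, position 4 = 1

1


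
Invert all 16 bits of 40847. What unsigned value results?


40847 ^ 65535 = 24688

24688


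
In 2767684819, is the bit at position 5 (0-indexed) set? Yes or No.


0b10100100111101111000010011010011, bit 5 = 0. No

No


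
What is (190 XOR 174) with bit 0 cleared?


Step 1: 190 ^ 174 = 16
Step 2: 16 & ~(1 << 0) = 16

16


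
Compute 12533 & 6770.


0b11000011110101 & 0b1101001110010 = 0b1000001110000 = 4208

4208


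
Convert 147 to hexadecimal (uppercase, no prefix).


147 = 93 hex

93


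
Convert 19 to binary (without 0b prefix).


19 = 10011 in binary

10011


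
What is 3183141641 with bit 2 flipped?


3183141641 ^ (1 << 2) = 3183141641 ^ 4 = 3183141645

3183141645


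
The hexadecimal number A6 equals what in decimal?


A6 hex = 166 decimal

166


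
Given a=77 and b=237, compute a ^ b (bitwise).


77 ^ 237 = 160

160


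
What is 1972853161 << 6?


0b1110101100101110101100110101001 << 6 = 0b1110101100101110101100110101001000000 = 126262602304

126262602304


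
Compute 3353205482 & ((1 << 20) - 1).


3353205482 & 1048575 = 908010

908010


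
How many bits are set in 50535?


0b1100010101100111 has 9 set bits

9


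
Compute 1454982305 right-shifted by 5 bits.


0b1010110101110010100010010100001 >> 5 = 0b10101101011100101000100101 = 45468197

45468197


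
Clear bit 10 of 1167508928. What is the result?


1167508928 & ~(1 << 10) = 1167507904

1167507904


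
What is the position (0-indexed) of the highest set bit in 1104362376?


0b1000001110100110011101110001000. Highest set bit at position 30

30


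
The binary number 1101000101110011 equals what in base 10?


1101000101110011 in decimal = 53619

53619


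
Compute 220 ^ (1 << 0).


220 ^ (1 << 0) = 220 ^ 1 = 221

221


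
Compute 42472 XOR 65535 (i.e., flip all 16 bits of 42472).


42472 ^ 65535 = 23063

23063


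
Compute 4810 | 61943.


0b1001011001010 | 0b1111000111110111 = 0b1111001111111111 = 62463

62463


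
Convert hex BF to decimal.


BF hex = 191 decimal

191


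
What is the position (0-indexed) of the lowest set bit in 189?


0b10111101. Lowest set bit at position 0

0


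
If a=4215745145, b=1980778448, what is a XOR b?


4215745145 ^ 1980778448 = 2371317161

2371317161


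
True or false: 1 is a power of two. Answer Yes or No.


0b1. Only one bit set => Yes

Yes


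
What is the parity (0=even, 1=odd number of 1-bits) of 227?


0b11100011 has 5 ones => parity 1

1


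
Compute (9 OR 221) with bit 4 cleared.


Step 1: 9 | 221 = 221
Step 2: 221 & ~(1 << 4) = 205

205


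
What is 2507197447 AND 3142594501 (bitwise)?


0b10010101011100001100110000000111 & 0b10111011010100000010111111000101 = 0b10010001010100000000110000000101 = 2437942277

2437942277


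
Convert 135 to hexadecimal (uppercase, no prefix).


135 = 87 hex

87


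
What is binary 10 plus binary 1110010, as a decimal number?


10 + 1110010 = 1110100 = 116

116


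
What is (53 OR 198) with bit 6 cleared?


Step 1: 53 | 198 = 247
Step 2: 247 & ~(1 << 6) = 183

183


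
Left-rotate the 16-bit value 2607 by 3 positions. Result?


Rotate 0b101000101111 left by 3 (16-bit) = 0b101000101111000 = 20856

20856


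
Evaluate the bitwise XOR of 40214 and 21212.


0b1001110100010110 ^ 0b101001011011100 = 0b1100111111001010 = 53194

53194


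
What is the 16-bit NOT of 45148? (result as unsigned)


~0b1011000001011100 = 0b100111110100011 = 20387 (16-bit unsigned)

20387


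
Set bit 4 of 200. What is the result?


200 | (1 << 4) = 200 | 16 = 216

216


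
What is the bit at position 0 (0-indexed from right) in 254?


0b11111110, position 0 = 0

0


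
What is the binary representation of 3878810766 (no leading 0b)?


3878810766 = 11100111001100011111010010001110 in binary

11100111001100011111010010001110


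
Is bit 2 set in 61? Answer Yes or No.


0b111101, bit 2 = 1. Yes

Yes


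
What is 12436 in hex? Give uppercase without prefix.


12436 = 3094 hex

3094


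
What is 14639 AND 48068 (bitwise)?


0b11100100101111 & 0b1011101111000100 = 0b11100100000100 = 14596

14596


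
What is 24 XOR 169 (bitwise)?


0b11000 ^ 0b10101001 = 0b10110001 = 177

177


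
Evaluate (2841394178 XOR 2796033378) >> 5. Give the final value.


Step 1: 2841394178 ^ 2796033378 = 267659616
Step 2: 267659616 >> 5 = 8364363

8364363


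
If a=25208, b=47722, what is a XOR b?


25208 ^ 47722 = 55314

55314


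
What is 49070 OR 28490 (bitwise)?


0b1011111110101110 | 0b110111101001010 = 0b1111111111101110 = 65518

65518


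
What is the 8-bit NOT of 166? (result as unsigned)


~0b10100110 = 0b1011001 = 89 (8-bit unsigned)

89


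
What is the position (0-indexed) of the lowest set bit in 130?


0b10000010. Lowest set bit at position 1

1


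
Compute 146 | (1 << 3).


146 | (1 << 3) = 146 | 8 = 154

154


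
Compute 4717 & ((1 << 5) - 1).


4717 & 31 = 13

13


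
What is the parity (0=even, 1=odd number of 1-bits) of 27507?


0b110101101110011 has 10 ones => parity 0

0


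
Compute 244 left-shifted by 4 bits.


0b11110100 << 4 = 0b111101000000 = 3904

3904


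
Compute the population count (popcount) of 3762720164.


0b11100000010001101000110110100100 has 13 set bits

13


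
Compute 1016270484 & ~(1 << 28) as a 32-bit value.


1016270484 & ~(1 << 28) = 747835028

747835028


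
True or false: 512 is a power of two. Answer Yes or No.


0b1000000000. Only one bit set => Yes

Yes


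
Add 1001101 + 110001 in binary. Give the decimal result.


1001101 + 110001 = 1111110 = 126

126


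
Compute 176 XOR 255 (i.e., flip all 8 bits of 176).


176 ^ 255 = 79

79


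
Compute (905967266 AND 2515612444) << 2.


Step 1: 905967266 & 2515612444 = 368128512
Step 2: 368128512 << 2 = 1472514048

1472514048


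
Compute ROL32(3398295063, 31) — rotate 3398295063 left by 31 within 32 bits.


Rotate 0b11001010100011011101111000010111 left by 31 (32-bit) = 0b11100101010001101110111100001011 = 3846631179

3846631179


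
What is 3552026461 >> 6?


0b11010011101101111001111101011101 >> 6 = 0b11010011101101111001111101 = 55500413

55500413


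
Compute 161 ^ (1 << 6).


161 ^ (1 << 6) = 161 ^ 64 = 225

225


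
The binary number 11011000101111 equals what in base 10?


11011000101111 in decimal = 13871

13871


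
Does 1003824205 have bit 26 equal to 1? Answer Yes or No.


0b111011110101010010010001001101, bit 26 = 0. No

No


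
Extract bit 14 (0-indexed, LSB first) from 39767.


0b1001101101010111, position 14 = 0

0


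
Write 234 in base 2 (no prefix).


234 = 11101010 in binary

11101010


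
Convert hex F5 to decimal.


F5 hex = 245 decimal

245


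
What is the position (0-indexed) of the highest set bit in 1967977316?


0b1110101010011001111001101100100. Highest set bit at position 30

30


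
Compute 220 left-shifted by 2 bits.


0b11011100 << 2 = 0b1101110000 = 880

880


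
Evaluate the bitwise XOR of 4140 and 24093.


0b1000000101100 ^ 0b101111000011101 = 0b100111000110001 = 20017

20017


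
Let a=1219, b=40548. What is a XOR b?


1219 ^ 40548 = 39591

39591


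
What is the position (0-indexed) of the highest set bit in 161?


0b10100001. Highest set bit at position 7

7


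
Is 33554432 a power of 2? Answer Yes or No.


0b10000000000000000000000000. Only one bit set => Yes

Yes


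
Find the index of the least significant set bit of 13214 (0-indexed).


0b11001110011110. Lowest set bit at position 1

1


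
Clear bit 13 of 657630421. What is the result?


657630421 & ~(1 << 13) = 657622229

657622229


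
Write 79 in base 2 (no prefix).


79 = 1001111 in binary

1001111


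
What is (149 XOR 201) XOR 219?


Step 1: 149 ^ 201 = 92
Step 2: 92 ^ 219 = 135

135


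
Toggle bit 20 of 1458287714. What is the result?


1458287714 ^ (1 << 20) = 1458287714 ^ 1048576 = 1459336290

1459336290


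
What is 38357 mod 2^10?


38357 & 1023 = 469

469


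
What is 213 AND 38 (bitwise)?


0b11010101 & 0b100110 = 0b100 = 4

4


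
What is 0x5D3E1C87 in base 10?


5D3E1C87 hex = 1564351623 decimal

1564351623


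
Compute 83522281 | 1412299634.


0b100111110100111001011101001 | 0b1010100001011011111101101110010 = 0b1010100111111111111101111111011 = 1426062331

1426062331


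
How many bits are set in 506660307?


0b11110001100110000010111010011 has 15 set bits

15


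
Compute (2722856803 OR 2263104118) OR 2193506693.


Step 1: 2722856803 | 2263104118 = 2800713591
Step 2: 2800713591 | 2193506693 = 2801762295

2801762295


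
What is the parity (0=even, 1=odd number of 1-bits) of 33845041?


0b10000001000110111100110001 has 11 ones => parity 1

1


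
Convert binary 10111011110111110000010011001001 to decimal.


10111011110111110000010011001001 in decimal = 3151955145

3151955145


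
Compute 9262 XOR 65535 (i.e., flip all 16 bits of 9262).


9262 ^ 65535 = 56273

56273


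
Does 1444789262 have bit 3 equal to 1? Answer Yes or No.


0b1010110000111011011110000001110, bit 3 = 1. Yes

Yes


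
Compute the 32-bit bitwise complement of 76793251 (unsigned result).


~0b100100100111100010110100011 = 0b11111011011011000011101001011100 = 4218174044 (32-bit unsigned)

4218174044


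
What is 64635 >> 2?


0b1111110001111011 >> 2 = 0b11111100011110 = 16158

16158


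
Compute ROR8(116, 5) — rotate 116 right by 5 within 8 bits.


Rotate 0b1110100 right by 5 (8-bit) = 0b10100011 = 163

163


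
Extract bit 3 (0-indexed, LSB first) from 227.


0b11100011, position 3 = 0

0


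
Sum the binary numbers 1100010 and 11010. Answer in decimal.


1100010 + 11010 = 1111100 = 124

124


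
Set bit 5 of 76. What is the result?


76 | (1 << 5) = 76 | 32 = 108

108


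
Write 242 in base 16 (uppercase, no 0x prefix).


242 = F2 hex

F2


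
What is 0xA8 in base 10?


A8 hex = 168 decimal

168


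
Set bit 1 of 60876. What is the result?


60876 | (1 << 1) = 60876 | 2 = 60878

60878


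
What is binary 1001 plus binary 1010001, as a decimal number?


1001 + 1010001 = 1011010 = 90

90


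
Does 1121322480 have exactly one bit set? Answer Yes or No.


0b1000010110101100000010111110000. Multiple bits set => No

No


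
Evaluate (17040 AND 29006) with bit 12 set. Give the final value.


Step 1: 17040 & 29006 = 16384
Step 2: 16384 | (1 << 12) = 16384 | 4096 = 20480

20480


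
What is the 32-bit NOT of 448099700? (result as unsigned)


~0b11010101101010111010101110100 = 0b11100101010010101000101010001011 = 3846867595 (32-bit unsigned)

3846867595


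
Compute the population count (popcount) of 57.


0b111001 has 4 set bits

4


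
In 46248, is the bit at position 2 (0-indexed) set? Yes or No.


0b1011010010101000, bit 2 = 0. No

No


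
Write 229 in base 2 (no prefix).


229 = 11100101 in binary

11100101


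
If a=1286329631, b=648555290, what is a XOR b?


1286329631 ^ 648555290 = 1778646533

1778646533


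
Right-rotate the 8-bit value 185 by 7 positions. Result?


Rotate 0b10111001 right by 7 (8-bit) = 0b1110011 = 115

115


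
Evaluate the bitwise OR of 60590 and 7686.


0b1110110010101110 | 0b1111000000110 = 0b1111111010101110 = 65198

65198


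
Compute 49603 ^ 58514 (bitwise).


0b1100000111000011 ^ 0b1110010010010010 = 0b10010101010001 = 9553

9553


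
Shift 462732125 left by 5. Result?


0b11011100101001011101101011101 << 5 = 0b1101110010100101110110101110100000 = 14807428000

14807428000


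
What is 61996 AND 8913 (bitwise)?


0b1111001000101100 & 0b10001011010001 = 0b10001000000000 = 8704

8704


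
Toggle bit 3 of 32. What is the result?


32 ^ (1 << 3) = 32 ^ 8 = 40

40


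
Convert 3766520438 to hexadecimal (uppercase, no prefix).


3766520438 = E0808A76 hex

E0808A76


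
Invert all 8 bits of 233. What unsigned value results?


233 ^ 255 = 22

22


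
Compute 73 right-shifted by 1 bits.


0b1001001 >> 1 = 0b100100 = 36

36


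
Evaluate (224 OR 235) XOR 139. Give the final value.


Step 1: 224 | 235 = 235
Step 2: 235 ^ 139 = 96

96


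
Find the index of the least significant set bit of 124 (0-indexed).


0b1111100. Lowest set bit at position 2

2


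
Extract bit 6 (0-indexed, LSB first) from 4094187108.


0b11110100000010000101011001100100, position 6 = 1

1


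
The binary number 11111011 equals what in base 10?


11111011 in decimal = 251

251


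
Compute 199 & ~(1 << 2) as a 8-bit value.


199 & ~(1 << 2) = 195

195


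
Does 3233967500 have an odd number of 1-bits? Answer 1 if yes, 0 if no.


0b11000000110000100110110110001100 has 13 ones => parity 1

1


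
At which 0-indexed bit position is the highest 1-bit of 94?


0b1011110. Highest set bit at position 6

6


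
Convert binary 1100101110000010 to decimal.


1100101110000010 in decimal = 52098

52098


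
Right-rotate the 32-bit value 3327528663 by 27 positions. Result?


Rotate 0b11000110010101100000111011010111 right by 27 (32-bit) = 0b11001010110000011101101011111000 = 3401702136

3401702136


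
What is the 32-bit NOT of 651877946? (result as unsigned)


~0b100110110110101101111000111010 = 0b11011001001001010010000111000101 = 3643089349 (32-bit unsigned)

3643089349


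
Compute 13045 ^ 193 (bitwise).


0b11001011110101 ^ 0b11000001 = 0b11001000110100 = 12852

12852


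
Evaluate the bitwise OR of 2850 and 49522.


0b101100100010 | 0b1100000101110010 = 0b1100101101110010 = 52082

52082


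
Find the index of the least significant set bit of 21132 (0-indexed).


0b101001010001100. Lowest set bit at position 2

2


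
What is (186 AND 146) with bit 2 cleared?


Step 1: 186 & 146 = 146
Step 2: 146 & ~(1 << 2) = 146

146


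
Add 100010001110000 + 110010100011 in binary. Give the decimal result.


100010001110000 + 110010100011 = 101000100010011 = 20755

20755


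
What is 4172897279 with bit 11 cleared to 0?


4172897279 & ~(1 << 11) = 4172895231

4172895231


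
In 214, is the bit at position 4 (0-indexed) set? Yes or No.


0b11010110, bit 4 = 1. Yes

Yes


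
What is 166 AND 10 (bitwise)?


0b10100110 & 0b1010 = 0b10 = 2

2


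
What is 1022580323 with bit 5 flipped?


1022580323 ^ (1 << 5) = 1022580323 ^ 32 = 1022580291

1022580291


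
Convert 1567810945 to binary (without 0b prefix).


1567810945 = 1011101011100101110010110000001 in binary

1011101011100101110010110000001


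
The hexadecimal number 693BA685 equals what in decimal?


693BA685 hex = 1765516933 decimal

1765516933


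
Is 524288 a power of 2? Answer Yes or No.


0b10000000000000000000. Only one bit set => Yes

Yes


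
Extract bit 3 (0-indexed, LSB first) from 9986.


0b10011100000010, position 3 = 0

0


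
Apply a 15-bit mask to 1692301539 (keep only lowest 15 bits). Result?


1692301539 & 32767 = 30947

30947


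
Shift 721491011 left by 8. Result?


0b101011000000010001010001000011 << 8 = 0b10101100000001000101000100001100000000 = 184701698816

184701698816


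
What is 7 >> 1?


0b111 >> 1 = 0b11 = 3

3


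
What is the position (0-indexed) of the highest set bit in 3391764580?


0b11001010001010100011100001100100. Highest set bit at position 31

31


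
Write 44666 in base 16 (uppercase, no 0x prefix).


44666 = AE7A hex

AE7A


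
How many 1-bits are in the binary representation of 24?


0b11000 has 2 set bits

2


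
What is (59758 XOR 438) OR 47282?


Step 1: 59758 ^ 438 = 59608
Step 2: 59608 | 47282 = 63738

63738


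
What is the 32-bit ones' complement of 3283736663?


3283736663 ^ 4294967295 = 1011230632

1011230632


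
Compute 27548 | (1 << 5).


27548 | (1 << 5) = 27548 | 32 = 27580

27580


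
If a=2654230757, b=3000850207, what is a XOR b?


2654230757 ^ 3000850207 = 753471482

753471482


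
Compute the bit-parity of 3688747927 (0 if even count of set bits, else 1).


0b11011011110111011101001110010111 has 22 ones => parity 0

0


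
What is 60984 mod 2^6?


60984 & 63 = 56

56


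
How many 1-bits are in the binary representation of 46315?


0b1011010011101011 has 10 set bits

10


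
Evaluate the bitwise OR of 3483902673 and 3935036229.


0b11001111101010000010001011010001 | 0b11101010100010111110001101000101 = 0b11101111101010111110001111010101 = 4021019605

4021019605


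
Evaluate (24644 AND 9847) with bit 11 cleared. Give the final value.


Step 1: 24644 & 9847 = 8260
Step 2: 8260 & ~(1 << 11) = 8260

8260


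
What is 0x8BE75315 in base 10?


8BE75315 hex = 2347193109 decimal

2347193109


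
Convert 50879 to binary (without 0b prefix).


50879 = 1100011010111111 in binary

1100011010111111


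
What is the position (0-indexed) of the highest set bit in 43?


0b101011. Highest set bit at position 5

5


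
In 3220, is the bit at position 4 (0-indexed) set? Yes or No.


0b110010010100, bit 4 = 1. Yes

Yes


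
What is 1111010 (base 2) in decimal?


1111010 in decimal = 122

122


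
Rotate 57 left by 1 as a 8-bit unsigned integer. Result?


Rotate 0b111001 left by 1 (8-bit) = 0b1110010 = 114

114


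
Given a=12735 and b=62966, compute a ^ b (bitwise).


12735 ^ 62966 = 50249

50249


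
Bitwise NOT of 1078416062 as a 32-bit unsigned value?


~0b1000000010001110101001010111110 = 0b10111111101110001010110101000001 = 3216551233 (32-bit unsigned)

3216551233


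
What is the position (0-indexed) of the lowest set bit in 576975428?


0b100010011000111111001001000100. Lowest set bit at position 2

2


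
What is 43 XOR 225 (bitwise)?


0b101011 ^ 0b11100001 = 0b11001010 = 202

202


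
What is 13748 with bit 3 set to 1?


13748 | (1 << 3) = 13748 | 8 = 13756

13756


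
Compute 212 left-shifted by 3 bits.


0b11010100 << 3 = 0b11010100000 = 1696

1696


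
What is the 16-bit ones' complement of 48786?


48786 ^ 65535 = 16749

16749


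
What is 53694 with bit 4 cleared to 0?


53694 & ~(1 << 4) = 53678

53678


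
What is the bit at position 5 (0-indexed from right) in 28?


0b11100, position 5 = 0

0


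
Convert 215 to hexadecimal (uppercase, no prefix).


215 = D7 hex

D7


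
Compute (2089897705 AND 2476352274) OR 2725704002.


Step 1: 2089897705 & 2476352274 = 277873152
Step 2: 277873152 | 2725704002 = 3002528578

3002528578


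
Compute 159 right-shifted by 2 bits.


0b10011111 >> 2 = 0b100111 = 39

39


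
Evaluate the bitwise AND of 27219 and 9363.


0b110101001010011 & 0b10010010010011 = 0b10000000010011 = 8211

8211


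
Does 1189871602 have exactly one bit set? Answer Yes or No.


0b1000110111010111111111111110010. Multiple bits set => No

No


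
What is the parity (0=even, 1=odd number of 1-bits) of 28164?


0b110111000000100 has 6 ones => parity 0

0


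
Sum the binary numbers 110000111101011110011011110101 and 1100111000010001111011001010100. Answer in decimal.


110000111101011110011011110101 + 1100111000010001111011001010100 = 10010111111111101101110101001001 = 2550062409

2550062409


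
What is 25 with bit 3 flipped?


25 ^ (1 << 3) = 25 ^ 8 = 17

17


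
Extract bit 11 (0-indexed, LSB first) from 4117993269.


0b11110101011100111001011100110101, position 11 = 0

0


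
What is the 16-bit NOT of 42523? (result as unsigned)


~0b1010011000011011 = 0b101100111100100 = 23012 (16-bit unsigned)

23012


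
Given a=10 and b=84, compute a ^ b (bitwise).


10 ^ 84 = 94

94


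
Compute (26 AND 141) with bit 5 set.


Step 1: 26 & 141 = 8
Step 2: 8 | (1 << 5) = 8 | 32 = 40

40


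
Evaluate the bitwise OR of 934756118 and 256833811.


0b110111101101110011111100010110 | 0b1111010011101111100100010011 = 0b111111111111111111111100010111 = 1073741591

1073741591


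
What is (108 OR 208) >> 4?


Step 1: 108 | 208 = 252
Step 2: 252 >> 4 = 15

15


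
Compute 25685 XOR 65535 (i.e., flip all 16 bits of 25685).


25685 ^ 65535 = 39850

39850


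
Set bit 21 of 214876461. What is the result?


214876461 | (1 << 21) = 214876461 | 2097152 = 216973613

216973613


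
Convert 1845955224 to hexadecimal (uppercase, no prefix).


1845955224 = 6E070A98 hex

6E070A98


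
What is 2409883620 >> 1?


0b10001111101000111110011111100100 >> 1 = 0b1000111110100011111001111110010 = 1204941810

1204941810


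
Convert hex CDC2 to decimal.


CDC2 hex = 52674 decimal

52674


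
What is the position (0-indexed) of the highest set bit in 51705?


0b1100100111111001. Highest set bit at position 15

15


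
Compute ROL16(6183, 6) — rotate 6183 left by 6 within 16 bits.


Rotate 0b1100000100111 left by 6 (16-bit) = 0b100111000110 = 2502

2502


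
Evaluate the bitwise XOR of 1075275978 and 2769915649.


0b1000000000101110110100011001010 ^ 0b10100101000110011000111100000001 = 0b11100101000011101110011111001011 = 3842959307

3842959307


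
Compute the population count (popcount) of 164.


0b10100100 has 3 set bits

3


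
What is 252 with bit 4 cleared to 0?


252 & ~(1 << 4) = 236

236


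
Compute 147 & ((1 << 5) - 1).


147 & 31 = 19

19


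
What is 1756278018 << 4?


0b1101000101011101010110100000010 << 4 = 0b11010001010111010101101000000100000 = 28100448288

28100448288


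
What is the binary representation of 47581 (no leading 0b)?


47581 = 1011100111011101 in binary

1011100111011101


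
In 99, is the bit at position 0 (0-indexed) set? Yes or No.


0b1100011, bit 0 = 1. Yes

Yes


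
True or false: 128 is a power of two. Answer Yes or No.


0b10000000. Only one bit set => Yes

Yes


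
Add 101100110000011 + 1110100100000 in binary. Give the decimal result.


101100110000011 + 1110100100000 = 111011010100011 = 30371

30371


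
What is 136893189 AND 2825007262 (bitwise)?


0b1000001010001101001100000101 & 0b10101000011000100011000010011110 = 0b1000001000000001000000000100 = 136318980

136318980


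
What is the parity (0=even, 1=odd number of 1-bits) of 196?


0b11000100 has 3 ones => parity 1

1


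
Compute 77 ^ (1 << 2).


77 ^ (1 << 2) = 77 ^ 4 = 73

73


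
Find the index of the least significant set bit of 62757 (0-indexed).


0b1111010100100101. Lowest set bit at position 0

0


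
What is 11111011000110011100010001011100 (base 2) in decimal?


11111011000110011100010001011100 in decimal = 4212769884

4212769884


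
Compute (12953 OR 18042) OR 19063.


Step 1: 12953 | 18042 = 30459
Step 2: 30459 | 19063 = 32511

32511


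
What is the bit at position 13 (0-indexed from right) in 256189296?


0b1111010001010010001101110000, position 13 = 1

1


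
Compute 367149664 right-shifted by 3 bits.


0b10101111000100100001001100000 >> 3 = 0b10101111000100100001001100 = 45893708

45893708


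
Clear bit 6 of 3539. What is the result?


3539 & ~(1 << 6) = 3475

3475


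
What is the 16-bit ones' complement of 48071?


48071 ^ 65535 = 17464

17464


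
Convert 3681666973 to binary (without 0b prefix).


3681666973 = 11011011011100011100011110011101 in binary

11011011011100011100011110011101


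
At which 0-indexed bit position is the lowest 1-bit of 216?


0b11011000. Lowest set bit at position 3

3


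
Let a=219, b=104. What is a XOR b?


219 ^ 104 = 179

179


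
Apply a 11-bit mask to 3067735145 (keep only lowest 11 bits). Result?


3067735145 & 2047 = 1129

1129


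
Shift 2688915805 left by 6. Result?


0b10100000010001011001100101011101 << 6 = 0b10100000010001011001100101011101000000 = 172090611520

172090611520


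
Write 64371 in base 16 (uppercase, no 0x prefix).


64371 = FB73 hex

FB73


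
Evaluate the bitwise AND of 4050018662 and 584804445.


0b11110001011001100110000101100110 & 0b100010110110110110100001011101 = 0b100000010000100110000001000100 = 541220932

541220932


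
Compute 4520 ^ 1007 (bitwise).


0b1000110101000 ^ 0b1111101111 = 0b1001001000111 = 4679

4679


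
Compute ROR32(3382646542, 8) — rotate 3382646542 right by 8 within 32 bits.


Rotate 0b11001001100111110001011100001110 right by 8 (32-bit) = 0b1110110010011001111100010111 = 248094487

248094487


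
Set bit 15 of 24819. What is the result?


24819 | (1 << 15) = 24819 | 32768 = 57587

57587


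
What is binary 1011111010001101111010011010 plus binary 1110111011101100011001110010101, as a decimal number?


1011111010001101111010011010 + 1110111011101100011001110010101 = 10000011010111110001001000101111 = 2204045871

2204045871


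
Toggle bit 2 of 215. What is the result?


215 ^ (1 << 2) = 215 ^ 4 = 211

211


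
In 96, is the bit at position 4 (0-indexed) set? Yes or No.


0b1100000, bit 4 = 0. No

No


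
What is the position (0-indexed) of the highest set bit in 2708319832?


0b10100001011011011010111001011000. Highest set bit at position 31

31


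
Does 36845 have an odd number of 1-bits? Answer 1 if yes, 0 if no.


0b1000111111101101 has 11 ones => parity 1

1


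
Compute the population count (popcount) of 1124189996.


0b1000011000000011100011100101100 has 12 set bits

12


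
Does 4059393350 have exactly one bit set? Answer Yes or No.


0b11110001111101010110110101000110. Multiple bits set => No

No


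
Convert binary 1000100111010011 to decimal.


1000100111010011 in decimal = 35283

35283


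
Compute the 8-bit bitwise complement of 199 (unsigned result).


~0b11000111 = 0b111000 = 56 (8-bit unsigned)

56


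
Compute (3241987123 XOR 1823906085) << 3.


Step 1: 3241987123 ^ 1823906085 = 2911524118
Step 2: 2911524118 << 3 = 23292192944

23292192944


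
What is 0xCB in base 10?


CB hex = 203 decimal

203


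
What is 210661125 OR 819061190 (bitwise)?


0b1100100011100110111100000101 | 0b110000110100011110000111000110 = 0b111100110111111110111111000111 = 1021308871

1021308871


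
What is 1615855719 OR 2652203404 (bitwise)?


0b1100000010100000000000001100111 | 0b10011110000101010110100110001100 = 0b11111110010101010110100111101111 = 4267010543

4267010543


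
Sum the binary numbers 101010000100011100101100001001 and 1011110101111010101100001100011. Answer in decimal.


101010000100011100101100001001 + 1011110101111010101100001100011 = 10001000110011110010001101101100 = 2295276396

2295276396


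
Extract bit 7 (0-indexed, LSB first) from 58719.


0b1110010101011111, position 7 = 0

0


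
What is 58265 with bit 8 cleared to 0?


58265 & ~(1 << 8) = 58009

58009


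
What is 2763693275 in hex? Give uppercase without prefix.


2763693275 = A4BA9CDB hex

A4BA9CDB


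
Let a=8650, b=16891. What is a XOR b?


8650 ^ 16891 = 24625

24625


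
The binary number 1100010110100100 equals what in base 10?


1100010110100100 in decimal = 50596

50596


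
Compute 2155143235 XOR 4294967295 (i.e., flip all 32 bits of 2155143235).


2155143235 ^ 4294967295 = 2139824060

2139824060


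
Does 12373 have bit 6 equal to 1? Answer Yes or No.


0b11000001010101, bit 6 = 1. Yes

Yes


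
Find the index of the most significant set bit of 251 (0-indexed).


0b11111011. Highest set bit at position 7

7


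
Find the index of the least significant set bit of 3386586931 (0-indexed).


0b11001001110110110011011100110011. Lowest set bit at position 0

0


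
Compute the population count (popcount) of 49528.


0b1100000101111000 has 7 set bits

7


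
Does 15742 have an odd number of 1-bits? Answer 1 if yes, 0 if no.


0b11110101111110 has 11 ones => parity 1

1


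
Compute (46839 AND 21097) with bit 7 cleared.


Step 1: 46839 & 21097 = 4705
Step 2: 4705 & ~(1 << 7) = 4705

4705


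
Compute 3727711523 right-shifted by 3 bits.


0b11011110001100000101110100100011 >> 3 = 0b11011110001100000101110100100 = 465963940

465963940


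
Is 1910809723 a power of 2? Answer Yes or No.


0b1110001111001001010010001111011. Multiple bits set => No

No


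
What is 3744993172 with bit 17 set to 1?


3744993172 | (1 << 17) = 3744993172 | 131072 = 3745124244

3745124244


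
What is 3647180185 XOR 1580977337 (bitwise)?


0b11011001011000111000110110011001 ^ 0b1011110001110111100110010111001 = 0b10000111010110000100000100100000 = 2270708000

2270708000


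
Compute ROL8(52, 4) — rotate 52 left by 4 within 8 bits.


Rotate 0b110100 left by 4 (8-bit) = 0b1000011 = 67

67


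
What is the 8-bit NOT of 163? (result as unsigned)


~0b10100011 = 0b1011100 = 92 (8-bit unsigned)

92


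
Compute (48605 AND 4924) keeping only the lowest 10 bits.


Step 1: 48605 & 4924 = 4380
Step 2: 4380 & 1023 = 284

284


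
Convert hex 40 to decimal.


40 hex = 64 decimal

64


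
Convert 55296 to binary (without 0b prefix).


55296 = 1101100000000000 in binary

1101100000000000


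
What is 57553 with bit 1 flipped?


57553 ^ (1 << 1) = 57553 ^ 2 = 57555

57555


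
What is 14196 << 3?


0b11011101110100 << 3 = 0b11011101110100000 = 113568

113568


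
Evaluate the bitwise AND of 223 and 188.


0b11011111 & 0b10111100 = 0b10011100 = 156

156


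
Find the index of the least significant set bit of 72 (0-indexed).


0b1001000. Lowest set bit at position 3

3


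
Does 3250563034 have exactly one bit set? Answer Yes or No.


0b11000001101111111010011111011010. Multiple bits set => No

No


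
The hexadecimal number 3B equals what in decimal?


3B hex = 59 decimal

59


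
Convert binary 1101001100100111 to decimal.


1101001100100111 in decimal = 54055

54055


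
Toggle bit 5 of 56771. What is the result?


56771 ^ (1 << 5) = 56771 ^ 32 = 56803

56803


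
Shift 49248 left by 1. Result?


0b1100000001100000 << 1 = 0b11000000011000000 = 98496

98496


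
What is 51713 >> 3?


0b1100101000000001 >> 3 = 0b1100101000000 = 6464

6464


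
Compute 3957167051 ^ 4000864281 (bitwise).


0b11101011110111011001001111001011 ^ 0b11101110011110000101100000011001 = 0b101101001011100101111010010 = 94751698

94751698


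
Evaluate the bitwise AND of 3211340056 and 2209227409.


0b10111111011010010010100100011000 & 0b10000011101011100010001010010001 = 0b10000011001010000010000000010000 = 2200444944

2200444944


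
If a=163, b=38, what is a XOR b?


163 ^ 38 = 133

133


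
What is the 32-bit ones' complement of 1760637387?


1760637387 ^ 4294967295 = 2534329908

2534329908


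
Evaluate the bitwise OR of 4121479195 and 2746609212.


0b11110101101010001100100000011011 | 0b10100011101101011110111000111100 = 0b11110111101111011110111000111111 = 4156419647

4156419647


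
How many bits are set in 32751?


0b111111111101111 has 14 set bits

14


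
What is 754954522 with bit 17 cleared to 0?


754954522 & ~(1 << 17) = 754823450

754823450


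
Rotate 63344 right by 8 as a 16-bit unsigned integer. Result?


Rotate 0b1111011101110000 right by 8 (16-bit) = 0b111000011110111 = 28919

28919


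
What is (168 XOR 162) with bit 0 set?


Step 1: 168 ^ 162 = 10
Step 2: 10 | (1 << 0) = 10 | 1 = 11

11


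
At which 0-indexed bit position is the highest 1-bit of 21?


0b10101. Highest set bit at position 4

4


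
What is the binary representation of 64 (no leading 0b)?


64 = 1000000 in binary

1000000


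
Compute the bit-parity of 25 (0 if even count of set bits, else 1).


0b11001 has 3 ones => parity 1

1


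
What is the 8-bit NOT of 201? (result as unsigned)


~0b11001001 = 0b110110 = 54 (8-bit unsigned)

54
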